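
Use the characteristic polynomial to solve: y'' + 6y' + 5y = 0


Characteristic equation: r² + 6r + 5 = 0.
Factor: (r + 1)(r + 5) = 0 ⇒ r = -1, -5 (distinct real).
General solution: y = C₁e^(-x) + C₂e^(-5x).


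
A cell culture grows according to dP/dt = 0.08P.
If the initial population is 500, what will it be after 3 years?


The ODE dP/dt = 0.08P has solution P(t) = P(0)e^(0.08t).
Substitute P(0) = 500 and t = 3: P(3) = 500 e^(0.24) ≈ 636.


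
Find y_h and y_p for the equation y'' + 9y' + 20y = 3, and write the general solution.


Characteristic roots of r² + 9r + 20 = 0 are -5, -4.
y_h = C₁e^(-5x) + C₂e^(-4x).
Constant forcing; try y_p = A. Then 20A = 3 ⇒ A = 3/20.
General solution: y = C₁e^(-5x) + C₂e^(-4x) + 3/20.


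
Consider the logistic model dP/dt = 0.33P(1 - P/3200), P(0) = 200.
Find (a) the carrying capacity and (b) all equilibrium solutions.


Logistic ODE dP/dt = 0.33P(1 - P/3200) has equilibria where dP/dt = 0, i.e. P = 0 or P = 3200.
The coefficient (1 - P/K) = 0 when P = K, identifying K = 3200 as the carrying capacity.
(a) K = 3200; (b) equilibria P = 0 and P = 3200.


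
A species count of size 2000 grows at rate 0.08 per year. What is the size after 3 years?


The ODE dP/dt = 0.08P has solution P(t) = P(0)e^(0.08t).
Substitute P(0) = 2000 and t = 3: P(3) = 2000 e^(0.24) ≈ 2542.


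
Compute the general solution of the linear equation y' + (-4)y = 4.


P(x) = -4 ⇒ μ = e^(-4x).
(μ y)' = 4e^(-4x) ⇒ μ y = -e^(-4x) + C.
Divide by μ: y = -1 + Ce^(4x).


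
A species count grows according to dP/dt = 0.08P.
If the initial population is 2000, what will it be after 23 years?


The ODE dP/dt = 0.08P has solution P(t) = P(0)e^(0.08t).
Substitute P(0) = 2000 and t = 23: P(23) = 2000 e^(1.84) ≈ 12593.


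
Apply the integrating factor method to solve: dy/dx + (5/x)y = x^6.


P(x) = 5/x ⇒ μ = x^5.
(x^5 y)' = x^11 ⇒ x^5 y = x^12/(12) + C.
Solve for y: y = (1/12)x^7 + C/x^5.


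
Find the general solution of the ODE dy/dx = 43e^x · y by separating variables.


Separate variables: dy/y = 43e^x dx.
Integrate: ln|y| = 43e^x + C₀.
Exponentiate: y = Ce^(43e^x).


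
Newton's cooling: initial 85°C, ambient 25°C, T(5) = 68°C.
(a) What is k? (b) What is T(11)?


Newton's law: T(t) = T_a + (T₀ - T_a)e^(-kt).
(a) Use T(5) = 68: (68 - 25)/(85 - 25) = e^(-k·5), so k = -ln(0.717)/5 ≈ 0.0666.
(b) Apply k to t = 11: T(11) = 25 + (60)e^(-0.733) ≈ 53.8°C.


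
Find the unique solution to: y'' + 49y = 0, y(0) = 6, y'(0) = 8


Characteristic roots of r² + 49 = 0 are ±7i, so y = C₁cos(7x) + C₂sin(7x).
Apply y(0) = 6: C₁ = 6. Differentiate and apply y'(0) = 8: 7·C₂ = 8, so C₂ = 8/7.
Particular solution: y = 6cos(7x) + (8/7)sin(7x).


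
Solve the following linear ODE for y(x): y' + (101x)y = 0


P(x) = 101x ⇒ μ = e^((101/2)x²).
Q(x) = 0 so μ y is constant: y = Ce^(-(101/2)x²).


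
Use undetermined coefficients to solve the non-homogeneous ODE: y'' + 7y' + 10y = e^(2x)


Characteristic roots of r² + 7r + 10 = 0 are -2, -5.
y_h = C₁e^(-2x) + C₂e^(-5x).
Forcing exponent 2 is not a characteristic root; try y_p = Ae^(2x).
Substitute: A·(4 + (7)·2 + (10)) = A·28 = 1, so A = 1/28.
General solution: y = C₁e^(-2x) + C₂e^(-5x) + (1/28)e^(2x).


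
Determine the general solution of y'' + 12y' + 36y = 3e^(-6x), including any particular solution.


Characteristic polynomial (r + 6)² = 0; repeated root r = -6.
y_h = (C₁ + C₂x)e^(-6x). Forcing matches the repeated root (resonance), so try y_p = Ax² e^(-6x).
Substitute and solve for A: 2A = 3, so A = 3/2.
General solution: y = (C₁ + C₂x + (3/2)x²)e^(-6x).


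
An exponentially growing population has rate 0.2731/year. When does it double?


Exponential growth: P(t) = P₀ e^(0.2731t). Set P(t)/P₀ = 2: e^(0.2731t) = 2.
Solve: t = ln(2)/0.2731 ≈ 2.54 years.


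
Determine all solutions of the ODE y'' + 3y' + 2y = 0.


Characteristic equation: r² + 3r + 2 = 0.
Factor: (r + 1)(r + 2) = 0 ⇒ r = -1, -2 (distinct real).
General solution: y = C₁e^(-x) + C₂e^(-2x).


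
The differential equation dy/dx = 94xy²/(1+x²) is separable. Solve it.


Separate: dy/y² = 94x/(1+x²) dx.
Integrate LHS: ∫ dy/y² = -1/y.
Integrate RHS via u = 1+x²: 47ln(1+x²) + C.
Result: -1/y = 47ln(1+x²) + C.


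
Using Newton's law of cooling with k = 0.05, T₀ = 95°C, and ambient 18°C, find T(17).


Newton's law: dT/dt = -k(T - T_a) has solution T(t) = T_a + (T₀ - T_a)e^(-kt).
Plug in T_a = 18, T₀ = 95, k = 0.05, t = 17: T(17) = 18 + (77)e^(-0.85) ≈ 50.9°C.


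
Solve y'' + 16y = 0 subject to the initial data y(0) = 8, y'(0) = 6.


Characteristic roots of r² + 16 = 0 are ±4i, so y = C₁cos(4x) + C₂sin(4x).
Apply y(0) = 8: C₁ = 8. Differentiate and apply y'(0) = 6: 4·C₂ = 6, so C₂ = 3/2.
Particular solution: y = 8cos(4x) + (3/2)sin(4x).


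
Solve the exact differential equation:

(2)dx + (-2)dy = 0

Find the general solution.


Check exactness: ∂M/∂y = 0 and ∂N/∂x = 0; equal, so the equation is exact.
Integrate M with respect to x (treating y as constant): ∫M dx = 2x + h(y).
Differentiate w.r.t. y and set equal to N: the x-dependent terms already match, leaving h'(y) = -2. Integrate: h(y) = -2y.
So F(x,y) = 2x - 2y.
General solution: 2x - 2y = C.


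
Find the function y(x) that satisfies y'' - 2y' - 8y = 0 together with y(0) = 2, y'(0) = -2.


Characteristic roots of r² - 2r - 8 = 0 are 4, -2.
General solution y = c₁ e^(4x) + c₂ e^(-2x).
Apply y(0) = 2: c₁ + c₂ = 2. Apply y'(0) = -2: 4 c₁ - 2 c₂ = -2.
Solve: c₁ = 1/3, c₂ = 5/3.
Particular solution: y = (1/3)e^(4x) + (5/3)e^(-2x).


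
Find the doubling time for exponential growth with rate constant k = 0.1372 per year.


Exponential growth: P(t) = P₀ e^(0.1372t). Set P(t)/P₀ = 2: e^(0.1372t) = 2.
Solve: t = ln(2)/0.1372 ≈ 5.05 years.


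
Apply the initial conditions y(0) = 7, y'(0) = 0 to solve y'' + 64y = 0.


Characteristic roots of r² + 64 = 0 are ±8i, so y = C₁cos(8x) + C₂sin(8x).
Apply y(0) = 7: C₁ = 7. Differentiate and apply y'(0) = 0: 8·C₂ = 0, so C₂ = 0.
Particular solution: y = 7cos(8x).


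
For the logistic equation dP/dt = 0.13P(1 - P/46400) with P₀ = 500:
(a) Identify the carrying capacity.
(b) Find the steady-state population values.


Logistic ODE dP/dt = 0.13P(1 - P/46400) has equilibria where dP/dt = 0, i.e. P = 0 or P = 46400.
The coefficient (1 - P/K) = 0 when P = K, identifying K = 46400 as the carrying capacity.
(a) K = 46400; (b) equilibria P = 0 and P = 46400.


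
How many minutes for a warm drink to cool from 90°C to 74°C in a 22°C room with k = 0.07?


From T(t) = T_a + (T₀ - T_a)e^(-kt), set T(t) = 74:
(74 - 22) / (90 - 22) = e^(-0.07t), so t = -ln(0.765)/0.07 ≈ 3.8 minutes.


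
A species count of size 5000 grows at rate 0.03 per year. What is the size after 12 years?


The ODE dP/dt = 0.03P has solution P(t) = P(0)e^(0.03t).
Substitute P(0) = 5000 and t = 12: P(12) = 5000 e^(0.36) ≈ 7167.


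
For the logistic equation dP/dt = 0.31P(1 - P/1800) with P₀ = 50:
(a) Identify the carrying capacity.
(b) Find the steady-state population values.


Logistic ODE dP/dt = 0.31P(1 - P/1800) has equilibria where dP/dt = 0, i.e. P = 0 or P = 1800.
The coefficient (1 - P/K) = 0 when P = K, identifying K = 1800 as the carrying capacity.
(a) K = 1800; (b) equilibria P = 0 and P = 1800.


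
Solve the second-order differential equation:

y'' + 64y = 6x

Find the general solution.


Homogeneous: r² + 64 = 0 ⇒ r = ±8i, y_h = C₁cos(8x) + C₂sin(8x).
Polynomial forcing; try y_p = Ax + B. Then y_p'' + 64 y_p = 64(Ax + B) = 6x, so B = 0 and A = 3/32.
General solution: y = C₁cos(8x) + C₂sin(8x) + (3/32)x.


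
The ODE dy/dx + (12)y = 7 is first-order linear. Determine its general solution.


P(x) = 12, Q(x) = 7; integrating factor μ = e^(12x).
(μ y)' = 7e^(12x) ⇒ μ y = (7/12)e^(12x) + C.
Divide by μ: y = 7/12 + Ce^(-12x).


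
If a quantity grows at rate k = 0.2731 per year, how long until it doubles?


Exponential growth: P(t) = P₀ e^(0.2731t). Set P(t)/P₀ = 2: e^(0.2731t) = 2.
Solve: t = ln(2)/0.2731 ≈ 2.54 years.


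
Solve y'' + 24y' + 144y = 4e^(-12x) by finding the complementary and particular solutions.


Characteristic polynomial (r + 12)² = 0; repeated root r = -12.
y_h = (C₁ + C₂x)e^(-12x). Forcing matches the repeated root (resonance), so try y_p = Ax² e^(-12x).
Substitute and solve for A: 2A = 4, so A = 2.
General solution: y = (C₁ + C₂x + 2x²)e^(-12x).


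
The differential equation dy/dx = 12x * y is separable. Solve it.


Separate variables: dy/y = 12x dx.
Integrate: ln|y| = 6x^2 + C₀.
Exponentiate: y = Ce^(6x^2).


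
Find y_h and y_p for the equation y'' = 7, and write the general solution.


Characteristic polynomial (r - 0)² = 0; repeated root r = 0.
y_h = (C₁ + C₂x). Forcing matches the repeated root (resonance), so try y_p = Ax².
Substitute and solve for A: 2A = 7, so A = 7/2.
General solution: y = C₁ + C₂x + (7/2)x².


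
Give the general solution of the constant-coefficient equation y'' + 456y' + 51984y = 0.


Characteristic equation: r² + 456r + 51984 = 0, i.e. (r + 228)² = 0.
Repeated root r = -228; include an x factor for the second linearly independent solution.
General solution: y = (C₁ + C₂x)e^(-228x).


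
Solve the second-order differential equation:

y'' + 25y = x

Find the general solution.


Homogeneous: r² + 25 = 0 ⇒ r = ±5i, y_h = C₁cos(5x) + C₂sin(5x).
Polynomial forcing; try y_p = Ax + B. Then y_p'' + 25 y_p = 25(Ax + B) = x, so B = 0 and A = 1/25.
General solution: y = C₁cos(5x) + C₂sin(5x) + (1/25)x.


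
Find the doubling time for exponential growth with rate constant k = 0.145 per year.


Exponential growth: P(t) = P₀ e^(0.145t). Set P(t)/P₀ = 2: e^(0.145t) = 2.
Solve: t = ln(2)/0.145 ≈ 4.78 years.


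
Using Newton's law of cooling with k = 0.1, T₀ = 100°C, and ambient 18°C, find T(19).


Newton's law: dT/dt = -k(T - T_a) has solution T(t) = T_a + (T₀ - T_a)e^(-kt).
Plug in T_a = 18, T₀ = 100, k = 0.1, t = 19: T(19) = 18 + (82)e^(-1.90) ≈ 30.3°C.


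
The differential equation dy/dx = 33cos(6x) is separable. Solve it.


g(y) = 1, so integrate directly: y = ∫ 33cos(6x) dx = (11/2)sin(6x) + C.


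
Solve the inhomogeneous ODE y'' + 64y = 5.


Homogeneous part: r² + 64 = 0 ⇒ r = ±8i, so y_h = C₁cos(8x) + C₂sin(8x).
Try constant y_p = A; plug in: 64A = 5 ⇒ A = 5/64.
General solution: y = C₁cos(8x) + C₂sin(8x) + 5/64.


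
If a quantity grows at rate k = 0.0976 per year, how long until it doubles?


Exponential growth: P(t) = P₀ e^(0.0976t). Set P(t)/P₀ = 2: e^(0.0976t) = 2.
Solve: t = ln(2)/0.0976 ≈ 7.10 years.


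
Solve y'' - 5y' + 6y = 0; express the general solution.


Characteristic equation: r² - 5r + 6 = 0.
Factor: (r - 2)(r - 3) = 0 ⇒ r = 2, 3 (distinct real).
General solution: y = C₁e^(2x) + C₂e^(3x).


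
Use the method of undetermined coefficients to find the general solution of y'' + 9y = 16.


Homogeneous part: r² + 9 = 0 ⇒ r = ±3i, so y_h = C₁cos(3x) + C₂sin(3x).
Try constant y_p = A; plug in: 9A = 16 ⇒ A = 16/9.
General solution: y = C₁cos(3x) + C₂sin(3x) + 16/9.


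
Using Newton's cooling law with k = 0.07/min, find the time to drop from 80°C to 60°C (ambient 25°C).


From T(t) = T_a + (T₀ - T_a)e^(-kt), set T(t) = 60:
(60 - 25) / (80 - 25) = e^(-0.07t), so t = -ln(0.636)/0.07 ≈ 6.5 minutes.


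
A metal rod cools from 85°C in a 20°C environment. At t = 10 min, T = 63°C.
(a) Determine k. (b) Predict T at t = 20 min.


Newton's law: T(t) = T_a + (T₀ - T_a)e^(-kt).
(a) Use T(10) = 63: (63 - 20)/(85 - 20) = e^(-k·10), so k = -ln(0.662)/10 ≈ 0.0413.
(b) Apply k to t = 20: T(20) = 20 + (65)e^(-0.826) ≈ 48.4°C.


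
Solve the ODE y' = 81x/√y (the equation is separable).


Separate: √y dy = 81x dx.
Integrate: (2/3)y^(3/2) = (81/2)x² + C.


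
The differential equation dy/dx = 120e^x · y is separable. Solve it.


Separate variables: dy/y = 120e^x dx.
Integrate: ln|y| = 120e^x + C₀.
Exponentiate: y = Ce^(120e^x).


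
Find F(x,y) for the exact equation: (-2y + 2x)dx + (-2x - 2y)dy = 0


Check exactness: ∂M/∂y = -2 and ∂N/∂x = -2; equal, so the equation is exact.
Integrate M with respect to x (treating y as constant): ∫M dx = -2xy + x^2 + h(y).
Differentiate w.r.t. y and set equal to N: the x-dependent terms already match, leaving h'(y) = -2y. Integrate: h(y) = -y^2.
So F(x,y) = -2xy - y^2 + x^2.
General solution: -2xy - y^2 + x^2 = C.


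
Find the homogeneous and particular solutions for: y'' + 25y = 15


Homogeneous part: r² + 25 = 0 ⇒ r = ±5i, so y_h = C₁cos(5x) + C₂sin(5x).
Try constant y_p = A; plug in: 25A = 15 ⇒ A = 3/5.
General solution: y = C₁cos(5x) + C₂sin(5x) + 3/5.


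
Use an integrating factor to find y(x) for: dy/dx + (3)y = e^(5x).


P(x) = 3 ⇒ μ = e^(3x).
(μ y)' = e^(8x) ⇒ μ y = e^(8x)/8 + C.
Divide by μ: y = (1/8)e^(5x) + Ce^(-3x).


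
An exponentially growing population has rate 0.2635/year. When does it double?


Exponential growth: P(t) = P₀ e^(0.2635t). Set P(t)/P₀ = 2: e^(0.2635t) = 2.
Solve: t = ln(2)/0.2635 ≈ 2.63 years.


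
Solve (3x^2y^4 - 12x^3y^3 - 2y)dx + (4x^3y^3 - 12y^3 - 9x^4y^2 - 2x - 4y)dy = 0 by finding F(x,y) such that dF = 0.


Check exactness: ∂M/∂y = 12x^2y^3 - 36x^3y^2 - 2 and ∂N/∂x = 12x^2y^3 - 36x^3y^2 - 2; equal, so the equation is exact.
Integrate M with respect to x (treating y as constant): ∫M dx = x^3y^4 - 3x^4y^3 - 2xy + h(y).
Differentiate w.r.t. y and set equal to N: the x-dependent terms already match, leaving h'(y) = -12y^3 - 4y. Integrate: h(y) = -3y^4 - 2y^2.
So F(x,y) = x^3y^4 - 3y^4 - 3x^4y^3 - 2xy - 2y^2.
General solution: x^3y^4 - 3y^4 - 3x^4y^3 - 2xy - 2y^2 = C.


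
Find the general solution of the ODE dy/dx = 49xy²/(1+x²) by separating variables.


Separate: dy/y² = 49x/(1+x²) dx.
Integrate LHS: ∫ dy/y² = -1/y.
Integrate RHS via u = 1+x²: (49/2)ln(1+x²) + C.
Result: -1/y = (49/2)ln(1+x²) + C.


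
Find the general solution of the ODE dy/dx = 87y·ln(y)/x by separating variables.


Separate: dy/[y ln(y)] = 87 dx/x.
Substitute u = ln(y): du/u = 87 dx/x.
Integrate: ln|ln(y)| = 87ln|x| + C₀, hence ln(y) = C·x^87.


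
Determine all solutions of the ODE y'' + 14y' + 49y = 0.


Characteristic equation: r² + 14r + 49 = 0, i.e. (r + 7)² = 0.
Repeated root r = -7; include an x factor for the second linearly independent solution.
General solution: y = (C₁ + C₂x)e^(-7x).


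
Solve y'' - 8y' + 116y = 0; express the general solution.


Characteristic equation: r² - 8r + 116 = 0.
Discriminant is negative; roots r = 4 ± 10i (complex conjugate pair).
General solution uses e^(α x)(C₁ cos(β x) + C₂ sin(β x)): y = e^(4x)(C₁cos(10x) + C₂sin(10x)).


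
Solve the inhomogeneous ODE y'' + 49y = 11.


Homogeneous part: r² + 49 = 0 ⇒ r = ±7i, so y_h = C₁cos(7x) + C₂sin(7x).
Try constant y_p = A; plug in: 49A = 11 ⇒ A = 11/49.
General solution: y = C₁cos(7x) + C₂sin(7x) + 11/49.


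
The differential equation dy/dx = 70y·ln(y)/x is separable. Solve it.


Separate: dy/[y ln(y)] = 70 dx/x.
Substitute u = ln(y): du/u = 70 dx/x.
Integrate: ln|ln(y)| = 70ln|x| + C₀, hence ln(y) = C·x^70.


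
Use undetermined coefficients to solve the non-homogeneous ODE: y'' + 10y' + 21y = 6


Characteristic roots of r² + 10r + 21 = 0 are -7, -3.
y_h = C₁e^(-7x) + C₂e^(-3x).
Constant forcing; try y_p = A. Then 21A = 6 ⇒ A = 2/7.
General solution: y = C₁e^(-7x) + C₂e^(-3x) + 2/7.


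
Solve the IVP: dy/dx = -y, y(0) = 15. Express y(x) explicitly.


General solution of y' = -y is y = Ce^(-x).
Apply y(0) = 15: C = 15.
Particular solution: y = 15e^(-x).


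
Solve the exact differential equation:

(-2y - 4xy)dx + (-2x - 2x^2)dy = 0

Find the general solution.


Check exactness: ∂M/∂y = -2 - 4x and ∂N/∂x = -2 - 4x; equal, so the equation is exact.
Integrate M with respect to x (treating y as constant): ∫M dx = -2xy - 2x^2y + h(y).
Differentiate w.r.t. y and set equal to N: all terms match, so h'(y) = 0 and h is a constant absorbed into C.
General solution: -2xy - 2x^2y = C.


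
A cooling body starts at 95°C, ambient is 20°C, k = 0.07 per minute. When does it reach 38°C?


From T(t) = T_a + (T₀ - T_a)e^(-kt), set T(t) = 38:
(38 - 20) / (95 - 20) = e^(-0.07t), so t = -ln(0.240)/0.07 ≈ 20.4 minutes.


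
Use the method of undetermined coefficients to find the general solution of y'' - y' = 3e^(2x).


Characteristic roots of r² - r = 0 are 1, 0.
y_h = C₁e^(x) + C₂.
Forcing exponent 2 is not a characteristic root; try y_p = Ae^(2x).
Substitute: A·(4 + (-1)·2 + (0)) = A·2 = 3, so A = 3/2.
General solution: y = C₁e^(x) + C₂ + (3/2)e^(2x).


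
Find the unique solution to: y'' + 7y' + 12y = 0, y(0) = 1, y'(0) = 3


Characteristic roots of r² + 7r + 12 = 0 are -4, -3.
General solution y = c₁ e^(-4x) + c₂ e^(-3x).
Apply y(0) = 1: c₁ + c₂ = 1. Apply y'(0) = 3: -4 c₁ - 3 c₂ = 3.
Solve: c₁ = -6, c₂ = 7.
Particular solution: y = -6e^(-4x) + 7e^(-3x).


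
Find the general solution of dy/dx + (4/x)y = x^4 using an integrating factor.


P(x) = 4/x ⇒ μ = x^4.
(x^4 y)' = x^8 ⇒ x^4 y = x^9/(9) + C.
Solve for y: y = (1/9)x^5 + C/x^4.


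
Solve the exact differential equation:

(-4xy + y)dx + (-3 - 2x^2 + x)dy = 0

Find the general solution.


Check exactness: ∂M/∂y = -4x + 1 and ∂N/∂x = -4x + 1; equal, so the equation is exact.
Integrate M with respect to x (treating y as constant): ∫M dx = -2x^2y + xy + h(y).
Differentiate w.r.t. y and set equal to N: the x-dependent terms already match, leaving h'(y) = -3. Integrate: h(y) = -3y.
So F(x,y) = -3y - 2x^2y + xy.
General solution: -3y - 2x^2y + xy = C.


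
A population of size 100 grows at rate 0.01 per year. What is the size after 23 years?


The ODE dP/dt = 0.01P has solution P(t) = P(0)e^(0.01t).
Substitute P(0) = 100 and t = 23: P(23) = 100 e^(0.23) ≈ 126.


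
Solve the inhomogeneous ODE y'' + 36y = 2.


Homogeneous part: r² + 36 = 0 ⇒ r = ±6i, so y_h = C₁cos(6x) + C₂sin(6x).
Try constant y_p = A; plug in: 36A = 2 ⇒ A = 1/18.
General solution: y = C₁cos(6x) + C₂sin(6x) + 1/18.


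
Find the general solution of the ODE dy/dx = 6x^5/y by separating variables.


Separate variables: y dy = 6x^5 dx.
Integrate both sides: y²/2 = x^6 + C₀.
Multiply by 2: y² = 2x^6 + C.


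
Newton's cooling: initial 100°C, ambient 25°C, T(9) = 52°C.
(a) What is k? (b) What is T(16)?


Newton's law: T(t) = T_a + (T₀ - T_a)e^(-kt).
(a) Use T(9) = 52: (52 - 25)/(100 - 25) = e^(-k·9), so k = -ln(0.360)/9 ≈ 0.1135.
(b) Apply k to t = 16: T(16) = 25 + (75)e^(-1.816) ≈ 37.2°C.


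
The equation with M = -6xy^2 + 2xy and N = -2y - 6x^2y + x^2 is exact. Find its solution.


Check exactness: ∂M/∂y = -12xy + 2x and ∂N/∂x = -12xy + 2x; equal, so the equation is exact.
Integrate M with respect to x (treating y as constant): ∫M dx = -3x^2y^2 + x^2y + h(y).
Differentiate w.r.t. y and set equal to N: the x-dependent terms already match, leaving h'(y) = -2y. Integrate: h(y) = -y^2.
So F(x,y) = -y^2 - 3x^2y^2 + x^2y.
General solution: -y^2 - 3x^2y^2 + x^2y = C.


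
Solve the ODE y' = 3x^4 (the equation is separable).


Integrate both sides with respect to x: y = ∫ 3x^4 dx = (3/5)x^5 + C.


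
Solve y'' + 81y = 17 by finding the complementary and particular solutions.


Homogeneous part: r² + 81 = 0 ⇒ r = ±9i, so y_h = C₁cos(9x) + C₂sin(9x).
Try constant y_p = A; plug in: 81A = 17 ⇒ A = 17/81.
General solution: y = C₁cos(9x) + C₂sin(9x) + 17/81.


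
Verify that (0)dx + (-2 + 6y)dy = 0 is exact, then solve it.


Check exactness: ∂M/∂y = 0 and ∂N/∂x = 0; equal, so the equation is exact.
Integrate M with respect to x (treating y as constant): ∫M dx = 0 + h(y).
Differentiate w.r.t. y and set equal to N: the x-dependent terms already match, leaving h'(y) = -2 + 6y. Integrate: h(y) = -2y + 3y^2.
So F(x,y) = -2y + 3y^2.
General solution: -2y + 3y^2 = C.


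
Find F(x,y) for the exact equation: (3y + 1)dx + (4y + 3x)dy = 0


Check exactness: ∂M/∂y = 3 and ∂N/∂x = 3; equal, so the equation is exact.
Integrate M with respect to x (treating y as constant): ∫M dx = 3xy + x + h(y).
Differentiate w.r.t. y and set equal to N: the x-dependent terms already match, leaving h'(y) = 4y. Integrate: h(y) = 2y^2.
So F(x,y) = 2y^2 + 3xy + x.
General solution: 2y^2 + 3xy + x = C.


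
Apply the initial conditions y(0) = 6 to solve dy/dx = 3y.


General solution of y' = 3y is y = Ce^(3x).
Apply y(0) = 6: C = 6.
Particular solution: y = 6e^(3x).


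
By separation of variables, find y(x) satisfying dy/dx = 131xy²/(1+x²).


Separate: dy/y² = 131x/(1+x²) dx.
Integrate LHS: ∫ dy/y² = -1/y.
Integrate RHS via u = 1+x²: (131/2)ln(1+x²) + C.
Result: -1/y = (131/2)ln(1+x²) + C.


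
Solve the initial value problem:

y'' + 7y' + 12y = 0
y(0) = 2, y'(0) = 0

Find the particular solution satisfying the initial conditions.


Characteristic roots of r² + 7r + 12 = 0 are -3, -4.
General solution y = c₁ e^(-3x) + c₂ e^(-4x).
Apply y(0) = 2: c₁ + c₂ = 2. Apply y'(0) = 0: -3 c₁ - 4 c₂ = 0.
Solve: c₁ = 8, c₂ = -6.
Particular solution: y = 8e^(-3x) - 6e^(-4x).


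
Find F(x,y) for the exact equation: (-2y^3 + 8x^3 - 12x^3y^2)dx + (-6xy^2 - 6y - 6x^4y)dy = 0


Check exactness: ∂M/∂y = -6y^2 - 24x^3y and ∂N/∂x = -6y^2 - 24x^3y; equal, so the equation is exact.
Integrate M with respect to x (treating y as constant): ∫M dx = -2xy^3 + 2x^4 - 3x^4y^2 + h(y).
Differentiate w.r.t. y and set equal to N: the x-dependent terms already match, leaving h'(y) = -6y. Integrate: h(y) = -3y^2.
So F(x,y) = -2xy^3 - 3y^2 + 2x^4 - 3x^4y^2.
General solution: -2xy^3 - 3y^2 + 2x^4 - 3x^4y^2 = C.


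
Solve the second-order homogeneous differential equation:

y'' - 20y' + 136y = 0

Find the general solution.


Characteristic equation: r² - 20r + 136 = 0.
Discriminant is negative; roots r = 10 ± 6i (complex conjugate pair).
General solution uses e^(α x)(C₁ cos(β x) + C₂ sin(β x)): y = e^(10x)(C₁cos(6x) + C₂sin(6x)).


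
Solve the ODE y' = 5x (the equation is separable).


Integrate both sides with respect to x: y = ∫ 5x dx = (5/2)x^2 + C.


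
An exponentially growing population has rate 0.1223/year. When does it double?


Exponential growth: P(t) = P₀ e^(0.1223t). Set P(t)/P₀ = 2: e^(0.1223t) = 2.
Solve: t = ln(2)/0.1223 ≈ 5.67 years.


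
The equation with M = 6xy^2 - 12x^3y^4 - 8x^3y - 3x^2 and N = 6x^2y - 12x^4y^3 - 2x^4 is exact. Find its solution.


Check exactness: ∂M/∂y = 12xy - 48x^3y^3 - 8x^3 and ∂N/∂x = 12xy - 48x^3y^3 - 8x^3; equal, so the equation is exact.
Integrate M with respect to x (treating y as constant): ∫M dx = 3x^2y^2 - 3x^4y^4 - 2x^4y - x^3 + h(y).
Differentiate w.r.t. y and set equal to N: all terms match, so h'(y) = 0 and h is a constant absorbed into C.
General solution: 3x^2y^2 - 3x^4y^4 - 2x^4y - x^3 = C.


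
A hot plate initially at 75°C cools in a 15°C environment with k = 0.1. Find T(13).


Newton's law: dT/dt = -k(T - T_a) has solution T(t) = T_a + (T₀ - T_a)e^(-kt).
Plug in T_a = 15, T₀ = 75, k = 0.1, t = 13: T(13) = 15 + (60)e^(-1.30) ≈ 31.4°C.


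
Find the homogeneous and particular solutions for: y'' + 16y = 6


Homogeneous part: r² + 16 = 0 ⇒ r = ±4i, so y_h = C₁cos(4x) + C₂sin(4x).
Try constant y_p = A; plug in: 16A = 6 ⇒ A = 3/8.
General solution: y = C₁cos(4x) + C₂sin(4x) + 3/8.


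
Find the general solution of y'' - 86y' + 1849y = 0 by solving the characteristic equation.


Characteristic equation: r² - 86r + 1849 = 0, i.e. (r - 43)² = 0.
Repeated root r = 43; include an x factor for the second linearly independent solution.
General solution: y = (C₁ + C₂x)e^(43x).


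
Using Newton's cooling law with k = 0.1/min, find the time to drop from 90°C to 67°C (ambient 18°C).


From T(t) = T_a + (T₀ - T_a)e^(-kt), set T(t) = 67:
(67 - 18) / (90 - 18) = e^(-0.1t), so t = -ln(0.681)/0.1 ≈ 3.8 minutes.


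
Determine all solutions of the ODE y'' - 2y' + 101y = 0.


Characteristic equation: r² - 2r + 101 = 0.
Discriminant is negative; roots r = 1 ± 10i (complex conjugate pair).
General solution uses e^(α x)(C₁ cos(β x) + C₂ sin(β x)): y = e^(x)(C₁cos(10x) + C₂sin(10x)).


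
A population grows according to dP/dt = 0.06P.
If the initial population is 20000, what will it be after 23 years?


The ODE dP/dt = 0.06P has solution P(t) = P(0)e^(0.06t).
Substitute P(0) = 20000 and t = 23: P(23) = 20000 e^(1.38) ≈ 79498.


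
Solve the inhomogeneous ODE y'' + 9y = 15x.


Homogeneous: r² + 9 = 0 ⇒ r = ±3i, y_h = C₁cos(3x) + C₂sin(3x).
Polynomial forcing; try y_p = Ax + B. Then y_p'' + 9 y_p = 9(Ax + B) = 15x, so B = 0 and A = 5/3.
General solution: y = C₁cos(3x) + C₂sin(3x) + (5/3)x.


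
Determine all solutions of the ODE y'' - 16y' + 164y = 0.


Characteristic equation: r² - 16r + 164 = 0.
Discriminant is negative; roots r = 8 ± 10i (complex conjugate pair).
General solution uses e^(α x)(C₁ cos(β x) + C₂ sin(β x)): y = e^(8x)(C₁cos(10x) + C₂sin(10x)).


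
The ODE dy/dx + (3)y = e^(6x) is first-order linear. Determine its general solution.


P(x) = 3 ⇒ μ = e^(3x).
(μ y)' = e^(9x) ⇒ μ y = e^(9x)/9 + C.
Divide by μ: y = (1/9)e^(6x) + Ce^(-3x).


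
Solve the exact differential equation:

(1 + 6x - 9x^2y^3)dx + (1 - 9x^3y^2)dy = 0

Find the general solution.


Check exactness: ∂M/∂y = -27x^2y^2 and ∂N/∂x = -27x^2y^2; equal, so the equation is exact.
Integrate M with respect to x (treating y as constant): ∫M dx = x + 3x^2 - 3x^3y^3 + h(y).
Differentiate w.r.t. y and set equal to N: the x-dependent terms already match, leaving h'(y) = 1. Integrate: h(y) = y.
So F(x,y) = x + y + 3x^2 - 3x^3y^3.
General solution: x + y + 3x^2 - 3x^3y^3 = C.


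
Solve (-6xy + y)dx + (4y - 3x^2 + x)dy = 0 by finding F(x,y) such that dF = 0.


Check exactness: ∂M/∂y = -6x + 1 and ∂N/∂x = -6x + 1; equal, so the equation is exact.
Integrate M with respect to x (treating y as constant): ∫M dx = -3x^2y + xy + h(y).
Differentiate w.r.t. y and set equal to N: the x-dependent terms already match, leaving h'(y) = 4y. Integrate: h(y) = 2y^2.
So F(x,y) = 2y^2 - 3x^2y + xy.
General solution: 2y^2 - 3x^2y + xy = C.


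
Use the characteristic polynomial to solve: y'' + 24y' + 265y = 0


Characteristic equation: r² + 24r + 265 = 0.
Discriminant is negative; roots r = -12 ± 11i (complex conjugate pair).
General solution uses e^(α x)(C₁ cos(β x) + C₂ sin(β x)): y = e^(-12x)(C₁cos(11x) + C₂sin(11x)).


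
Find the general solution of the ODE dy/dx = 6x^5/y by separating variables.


Separate variables: y dy = 6x^5 dx.
Integrate both sides: y²/2 = x^6 + C₀.
Multiply by 2: y² = 2x^6 + C.


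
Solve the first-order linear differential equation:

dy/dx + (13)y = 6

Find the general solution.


P(x) = 13, Q(x) = 6; integrating factor μ = e^(13x).
(μ y)' = 6e^(13x) ⇒ μ y = (6/13)e^(13x) + C.
Divide by μ: y = 6/13 + Ce^(-13x).


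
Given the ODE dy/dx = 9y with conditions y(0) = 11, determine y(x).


General solution of y' = 9y is y = Ce^(9x).
Apply y(0) = 11: C = 11.
Particular solution: y = 11e^(9x).


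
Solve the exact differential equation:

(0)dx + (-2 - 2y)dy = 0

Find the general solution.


Check exactness: ∂M/∂y = 0 and ∂N/∂x = 0; equal, so the equation is exact.
Integrate M with respect to x (treating y as constant): ∫M dx = 0 + h(y).
Differentiate w.r.t. y and set equal to N: the x-dependent terms already match, leaving h'(y) = -2 - 2y. Integrate: h(y) = -2y - y^2.
So F(x,y) = -2y - y^2.
General solution: -2y - y^2 = C.


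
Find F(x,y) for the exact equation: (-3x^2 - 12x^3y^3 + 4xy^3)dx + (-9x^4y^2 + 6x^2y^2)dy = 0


Check exactness: ∂M/∂y = -36x^3y^2 + 12xy^2 and ∂N/∂x = -36x^3y^2 + 12xy^2; equal, so the equation is exact.
Integrate M with respect to x (treating y as constant): ∫M dx = -x^3 - 3x^4y^3 + 2x^2y^3 + h(y).
Differentiate w.r.t. y and set equal to N: all terms match, so h'(y) = 0 and h is a constant absorbed into C.
General solution: -x^3 - 3x^4y^3 + 2x^2y^3 = C.


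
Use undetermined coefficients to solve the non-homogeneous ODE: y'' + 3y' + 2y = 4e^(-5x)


Characteristic roots of r² + 3r + 2 = 0 are -1, -2.
y_h = C₁e^(-x) + C₂e^(-2x).
Forcing exponent -5 is not a characteristic root; try y_p = Ae^(-5x).
Substitute: A·(25 + (3)·-5 + (2)) = A·12 = 4, so A = 1/3.
General solution: y = C₁e^(-x) + C₂e^(-2x) + (1/3)e^(-5x).


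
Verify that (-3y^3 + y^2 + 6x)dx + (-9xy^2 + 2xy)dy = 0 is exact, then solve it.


Check exactness: ∂M/∂y = -9y^2 + 2y and ∂N/∂x = -9y^2 + 2y; equal, so the equation is exact.
Integrate M with respect to x (treating y as constant): ∫M dx = -3xy^3 + xy^2 + 3x^2 + h(y).
Differentiate w.r.t. y and set equal to N: all terms match, so h'(y) = 0 and h is a constant absorbed into C.
General solution: -3xy^3 + xy^2 + 3x^2 = C.


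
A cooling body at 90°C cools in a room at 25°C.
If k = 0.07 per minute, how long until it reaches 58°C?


From T(t) = T_a + (T₀ - T_a)e^(-kt), set T(t) = 58:
(58 - 25) / (90 - 25) = e^(-0.07t), so t = -ln(0.508)/0.07 ≈ 9.7 minutes.


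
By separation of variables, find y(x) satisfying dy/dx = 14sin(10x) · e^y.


Separate: e^(-y) dy = 14sin(10x) dx.
Integrate: -e^(-y) = -(7/5)cos(10x) + C₀.
Rearrange: e^(-y) = (7/5)cos(10x) + C.


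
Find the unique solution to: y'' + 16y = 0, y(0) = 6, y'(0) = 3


Characteristic roots of r² + 16 = 0 are ±4i, so y = C₁cos(4x) + C₂sin(4x).
Apply y(0) = 6: C₁ = 6. Differentiate and apply y'(0) = 3: 4·C₂ = 3, so C₂ = 3/4.
Particular solution: y = 6cos(4x) + (3/4)sin(4x).


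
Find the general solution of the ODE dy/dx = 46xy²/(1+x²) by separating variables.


Separate: dy/y² = 46x/(1+x²) dx.
Integrate LHS: ∫ dy/y² = -1/y.
Integrate RHS via u = 1+x²: 23ln(1+x²) + C.
Result: -1/y = 23ln(1+x²) + C.


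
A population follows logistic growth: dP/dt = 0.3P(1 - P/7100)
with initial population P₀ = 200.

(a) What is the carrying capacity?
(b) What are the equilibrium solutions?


Logistic ODE dP/dt = 0.3P(1 - P/7100) has equilibria where dP/dt = 0, i.e. P = 0 or P = 7100.
The coefficient (1 - P/K) = 0 when P = K, identifying K = 7100 as the carrying capacity.
(a) K = 7100; (b) equilibria P = 0 and P = 7100.


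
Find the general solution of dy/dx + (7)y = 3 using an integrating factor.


P(x) = 7, Q(x) = 3; integrating factor μ = e^(7x).
(μ y)' = 3e^(7x) ⇒ μ y = (3/7)e^(7x) + C.
Divide by μ: y = 3/7 + Ce^(-7x).


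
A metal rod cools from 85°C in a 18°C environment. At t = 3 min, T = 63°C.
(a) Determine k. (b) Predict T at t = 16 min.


Newton's law: T(t) = T_a + (T₀ - T_a)e^(-kt).
(a) Use T(3) = 63: (63 - 18)/(85 - 18) = e^(-k·3), so k = -ln(0.672)/3 ≈ 0.1327.
(b) Apply k to t = 16: T(16) = 18 + (67)e^(-2.123) ≈ 26.0°C.


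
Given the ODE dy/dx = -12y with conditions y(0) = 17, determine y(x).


General solution of y' = -12y is y = Ce^(-12x).
Apply y(0) = 17: C = 17.
Particular solution: y = 17e^(-12x).


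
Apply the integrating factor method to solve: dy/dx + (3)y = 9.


P(x) = 3, Q(x) = 9; integrating factor μ = e^(3x).
(μ y)' = 9e^(3x) ⇒ μ y = 3e^(3x) + C.
Divide by μ: y = 3 + Ce^(-3x).


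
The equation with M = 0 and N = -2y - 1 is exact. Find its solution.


Check exactness: ∂M/∂y = 0 and ∂N/∂x = 0; equal, so the equation is exact.
Integrate M with respect to x (treating y as constant): ∫M dx = 0 + h(y).
Differentiate w.r.t. y and set equal to N: the x-dependent terms already match, leaving h'(y) = -2y - 1. Integrate: h(y) = -y^2 - y.
So F(x,y) = -y^2 - y.
General solution: -y^2 - y = C.


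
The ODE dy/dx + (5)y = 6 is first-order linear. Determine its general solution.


P(x) = 5, Q(x) = 6; integrating factor μ = e^(5x).
(μ y)' = 6e^(5x) ⇒ μ y = (6/5)e^(5x) + C.
Divide by μ: y = 6/5 + Ce^(-5x).


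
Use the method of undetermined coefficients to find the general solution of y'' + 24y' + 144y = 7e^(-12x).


Characteristic polynomial (r + 12)² = 0; repeated root r = -12.
y_h = (C₁ + C₂x)e^(-12x). Forcing matches the repeated root (resonance), so try y_p = Ax² e^(-12x).
Substitute and solve for A: 2A = 7, so A = 7/2.
General solution: y = (C₁ + C₂x + (7/2)x²)e^(-12x).


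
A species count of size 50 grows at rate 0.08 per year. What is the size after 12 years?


The ODE dP/dt = 0.08P has solution P(t) = P(0)e^(0.08t).
Substitute P(0) = 50 and t = 12: P(12) = 50 e^(0.96) ≈ 131.


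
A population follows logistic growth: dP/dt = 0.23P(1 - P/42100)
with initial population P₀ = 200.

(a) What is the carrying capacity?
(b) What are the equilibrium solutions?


Logistic ODE dP/dt = 0.23P(1 - P/42100) has equilibria where dP/dt = 0, i.e. P = 0 or P = 42100.
The coefficient (1 - P/K) = 0 when P = K, identifying K = 42100 as the carrying capacity.
(a) K = 42100; (b) equilibria P = 0 and P = 42100.


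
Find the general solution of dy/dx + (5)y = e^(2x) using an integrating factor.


P(x) = 5 ⇒ μ = e^(5x).
(μ y)' = e^(7x) ⇒ μ y = e^(7x)/7 + C.
Divide by μ: y = (1/7)e^(2x) + Ce^(-5x).


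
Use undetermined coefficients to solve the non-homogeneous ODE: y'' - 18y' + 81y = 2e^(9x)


Characteristic polynomial (r - 9)² = 0; repeated root r = 9.
y_h = (C₁ + C₂x)e^(9x). Forcing matches the repeated root (resonance), so try y_p = Ax² e^(9x).
Substitute and solve for A: 2A = 2, so A = 1.
General solution: y = (C₁ + C₂x + x²)e^(9x).


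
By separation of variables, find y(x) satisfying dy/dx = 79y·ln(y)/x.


Separate: dy/[y ln(y)] = 79 dx/x.
Substitute u = ln(y): du/u = 79 dx/x.
Integrate: ln|ln(y)| = 79ln|x| + C₀, hence ln(y) = C·x^79.


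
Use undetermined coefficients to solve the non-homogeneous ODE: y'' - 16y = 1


Characteristic roots of r² - 16 = 0 are 4, -4.
y_h = C₁e^(4x) + C₂e^(-4x).
Forcing exponent 0 is not a characteristic root; try y_p = A.
Substitute: A·(0 + (0)·0 + (-16)) = A·-16 = 1, so A = -1/16.
General solution: y = C₁e^(4x) + C₂e^(-4x) - 1/16.


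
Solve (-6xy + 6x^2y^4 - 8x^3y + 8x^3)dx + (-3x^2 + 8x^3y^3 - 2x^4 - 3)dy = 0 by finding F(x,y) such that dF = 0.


Check exactness: ∂M/∂y = -6x + 24x^2y^3 - 8x^3 and ∂N/∂x = -6x + 24x^2y^3 - 8x^3; equal, so the equation is exact.
Integrate M with respect to x (treating y as constant): ∫M dx = -3x^2y + 2x^3y^4 - 2x^4y + 2x^4 + h(y).
Differentiate w.r.t. y and set equal to N: the x-dependent terms already match, leaving h'(y) = -3. Integrate: h(y) = -3y.
So F(x,y) = -3x^2y + 2x^3y^4 - 2x^4y - 3y + 2x^4.
General solution: -3x^2y + 2x^3y^4 - 2x^4y - 3y + 2x^4 = C.


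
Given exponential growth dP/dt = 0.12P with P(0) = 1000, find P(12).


The ODE dP/dt = 0.12P has solution P(t) = P(0)e^(0.12t).
Substitute P(0) = 1000 and t = 12: P(12) = 1000 e^(1.44) ≈ 4221.


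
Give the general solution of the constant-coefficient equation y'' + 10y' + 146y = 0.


Characteristic equation: r² + 10r + 146 = 0.
Discriminant is negative; roots r = -5 ± 11i (complex conjugate pair).
General solution uses e^(α x)(C₁ cos(β x) + C₂ sin(β x)): y = e^(-5x)(C₁cos(11x) + C₂sin(11x)).


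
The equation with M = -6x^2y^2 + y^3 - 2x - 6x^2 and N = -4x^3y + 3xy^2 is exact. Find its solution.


Check exactness: ∂M/∂y = -12x^2y + 3y^2 and ∂N/∂x = -12x^2y + 3y^2; equal, so the equation is exact.
Integrate M with respect to x (treating y as constant): ∫M dx = -2x^3y^2 + xy^3 - x^2 - 2x^3 + h(y).
Differentiate w.r.t. y and set equal to N: all terms match, so h'(y) = 0 and h is a constant absorbed into C.
General solution: -2x^3y^2 + xy^3 - x^2 - 2x^3 = C.


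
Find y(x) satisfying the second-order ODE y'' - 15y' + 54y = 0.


Characteristic equation: r² - 15r + 54 = 0.
Factor: (r - 9)(r - 6) = 0 ⇒ r = 9, 6 (distinct real).
General solution: y = C₁e^(9x) + C₂e^(6x).


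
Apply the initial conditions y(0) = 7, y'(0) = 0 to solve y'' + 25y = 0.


Characteristic roots of r² + 25 = 0 are ±5i, so y = C₁cos(5x) + C₂sin(5x).
Apply y(0) = 7: C₁ = 7. Differentiate and apply y'(0) = 0: 5·C₂ = 0, so C₂ = 0.
Particular solution: y = 7cos(5x).


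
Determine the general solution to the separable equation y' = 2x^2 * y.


Separate variables: dy/y = 2x^2 dx.
Integrate: ln|y| = (2/3)x^3 + C₀.
Exponentiate: y = Ce^((2/3)x^3).


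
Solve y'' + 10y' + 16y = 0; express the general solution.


Characteristic equation: r² + 10r + 16 = 0.
Factor: (r + 2)(r + 8) = 0 ⇒ r = -2, -8 (distinct real).
General solution: y = C₁e^(-2x) + C₂e^(-8x).


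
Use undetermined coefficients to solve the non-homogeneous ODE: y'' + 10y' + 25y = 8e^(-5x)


Characteristic polynomial (r + 5)² = 0; repeated root r = -5.
y_h = (C₁ + C₂x)e^(-5x). Forcing matches the repeated root (resonance), so try y_p = Ax² e^(-5x).
Substitute and solve for A: 2A = 8, so A = 4.
General solution: y = (C₁ + C₂x + 4x²)e^(-5x).


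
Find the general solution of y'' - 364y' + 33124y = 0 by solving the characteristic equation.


Characteristic equation: r² - 364r + 33124 = 0, i.e. (r - 182)² = 0.
Repeated root r = 182; include an x factor for the second linearly independent solution.
General solution: y = (C₁ + C₂x)e^(182x).


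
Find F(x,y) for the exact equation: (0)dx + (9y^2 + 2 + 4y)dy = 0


Check exactness: ∂M/∂y = 0 and ∂N/∂x = 0; equal, so the equation is exact.
Integrate M with respect to x (treating y as constant): ∫M dx = 0 + h(y).
Differentiate w.r.t. y and set equal to N: the x-dependent terms already match, leaving h'(y) = 9y^2 + 2 + 4y. Integrate: h(y) = 3y^3 + 2y + 2y^2.
So F(x,y) = 3y^3 + 2y + 2y^2.
General solution: 3y^3 + 2y + 2y^2 = C.


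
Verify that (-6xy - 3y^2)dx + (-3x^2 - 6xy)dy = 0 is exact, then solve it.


Check exactness: ∂M/∂y = -6x - 6y and ∂N/∂x = -6x - 6y; equal, so the equation is exact.
Integrate M with respect to x (treating y as constant): ∫M dx = -3x^2y - 3xy^2 + h(y).
Differentiate w.r.t. y and set equal to N: all terms match, so h'(y) = 0 and h is a constant absorbed into C.
General solution: -3x^2y - 3xy^2 = C.


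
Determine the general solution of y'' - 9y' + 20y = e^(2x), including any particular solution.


Characteristic roots of r² - 9r + 20 = 0 are 4, 5.
y_h = C₁e^(4x) + C₂e^(5x).
Forcing exponent 2 is not a characteristic root; try y_p = Ae^(2x).
Substitute: A·(4 + (-9)·2 + (20)) = A·6 = 1, so A = 1/6.
General solution: y = C₁e^(4x) + C₂e^(5x) + (1/6)e^(2x).


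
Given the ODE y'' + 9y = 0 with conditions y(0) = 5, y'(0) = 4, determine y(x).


Characteristic roots of r² + 9 = 0 are ±3i, so y = C₁cos(3x) + C₂sin(3x).
Apply y(0) = 5: C₁ = 5. Differentiate and apply y'(0) = 4: 3·C₂ = 4, so C₂ = 4/3.
Particular solution: y = 5cos(3x) + (4/3)sin(3x).


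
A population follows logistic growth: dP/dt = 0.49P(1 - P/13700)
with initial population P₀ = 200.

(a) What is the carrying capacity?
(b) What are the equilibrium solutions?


Logistic ODE dP/dt = 0.49P(1 - P/13700) has equilibria where dP/dt = 0, i.e. P = 0 or P = 13700.
The coefficient (1 - P/K) = 0 when P = K, identifying K = 13700 as the carrying capacity.
(a) K = 13700; (b) equilibria P = 0 and P = 13700.


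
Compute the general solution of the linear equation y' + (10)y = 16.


P(x) = 10, Q(x) = 16; integrating factor μ = e^(10x).
(μ y)' = 16e^(10x) ⇒ μ y = (8/5)e^(10x) + C.
Divide by μ: y = 8/5 + Ce^(-10x).
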